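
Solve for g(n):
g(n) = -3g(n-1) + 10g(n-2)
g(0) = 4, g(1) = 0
Characteristic equation: x² + 3x - 10 = 0, which factors as (x - (-5))(x - (2)) = 0.
Roots r₁ = -5, r₂ = 2 (distinct).
General solution: g(n) = A·(-5)^n + B·(2)^n.
From g(0) = 4: A + B = 4.
From g(1) = 0: -5A + 2B = 0.
Solving: A = \frac{8}{7}, B = \frac{20}{7}.
So g(n) = \frac{8 \left(-5\right)^{n}}{7} + \frac{20 \cdot 2^{n}}{7}.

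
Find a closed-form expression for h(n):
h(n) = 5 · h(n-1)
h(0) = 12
Pure geometric recurrence with ratio 5.
By induction h(n) = h(0) · (5)^n = 12 \cdot 5^{n}.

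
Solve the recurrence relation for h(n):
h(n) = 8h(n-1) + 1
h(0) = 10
First-order linear non-homogeneous.
Homogeneous solution: h_h(n) = A·(8)^n.
Try constant particular solution h_p = K: K = 8K + 1 ⇒ K = - \frac{1}{7}.
General: h(n) = A·(8)^n - \frac{1}{7}.
Apply h(0) = 10: A - \frac{1}{7} = 10 ⇒ A = \frac{71}{7}.
So h(n) = \frac{71 \cdot 8^{n}}{7} - \frac{1}{7}.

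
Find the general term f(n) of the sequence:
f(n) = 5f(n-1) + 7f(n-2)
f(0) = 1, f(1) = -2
Characteristic equation: x² - 5x - 7 = 0.
Discriminant Δ = (5)² + 4·(7) = 53.
Roots r₁,₂ = (5 ± √53)/2, so r₁ = \frac{5}{2} + \frac{\sqrt{53}}{2}, r₂ = \frac{5}{2} - \frac{\sqrt{53}}{2}.
General solution: f(n) = A·r₁^n + B·r₂^n.
From the initial conditions, A + B = 1 and r₁A + r₂B = -2.
Since r₁ - r₂ = √53: A = (-2 - (1)r₂)/√53 = \frac{1}{2} - \frac{9 \sqrt{53}}{106}, and B = 1 - A = \frac{1}{2} + \frac{9 \sqrt{53}}{106}.
So f(n) = \left(\frac{1}{2} - \frac{9 \sqrt{53}}{106}\right)\left(\frac{5}{2} + \frac{\sqrt{53}}{2}\right)^n + \left(\frac{1}{2} + \frac{9 \sqrt{53}}{106}\right)\left(\frac{5}{2} - \frac{\sqrt{53}}{2}\right)^n.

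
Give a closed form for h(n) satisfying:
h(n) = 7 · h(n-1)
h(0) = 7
Pure geometric recurrence with ratio 7.
By induction h(n) = h(0) · (7)^n = 7 \cdot 7^{n}.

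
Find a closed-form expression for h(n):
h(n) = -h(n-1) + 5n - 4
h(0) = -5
First-order linear with linear forcing.
Homogeneous solution: h_h(n) = A·(-1)^n.
Try particular h_p(n) = pn + q. Substituting:
  pn + q = -(p(n-1) + q) + 5n - 4.
Matching the n-coefficient: p = -p + 5 ⇒ p = \frac{5}{2}.
Matching constants: q = p - q - 4 ⇒ q = - \frac{3}{4}.
General: h(n) = A·(-1)^n + \frac{5 n}{2} - \frac{3}{4}.
Apply h(0) = -5: A - \frac{3}{4} = -5 ⇒ A = - \frac{17}{4}.
So h(n) = - \frac{17 \left(-1\right)^{n}}{4} + \frac{5 n}{2} - \frac{3}{4}.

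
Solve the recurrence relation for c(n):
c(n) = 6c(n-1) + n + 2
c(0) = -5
First-order linear with linear forcing.
Homogeneous solution: c_h(n) = A·(6)^n.
Try particular c_p(n) = pn + q. Substituting:
  pn + q = 6(p(n-1) + q) + n + 2.
Matching the n-coefficient: p = 6p + 1 ⇒ p = - \frac{1}{5}.
Matching constants: q = -6p + 6q + 2 ⇒ q = - \frac{16}{25}.
General: c(n) = A·(6)^n - \frac{n}{5} - \frac{16}{25}.
Apply c(0) = -5: A - \frac{16}{25} = -5 ⇒ A = - \frac{109}{25}.
So c(n) = - \frac{109 \cdot 6^{n}}{25} - \frac{n}{5} - \frac{16}{25}.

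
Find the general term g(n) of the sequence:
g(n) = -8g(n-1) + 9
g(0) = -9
First-order linear non-homogeneous.
Homogeneous solution: g_h(n) = A·(-8)^n.
Try constant particular solution g_p = K: K = -8K + 9 ⇒ K = 1.
General: g(n) = A·(-8)^n + 1.
Apply g(0) = -9: A + 1 = -9 ⇒ A = -10.
So g(n) = 1 - 10 \left(-8\right)^{n}.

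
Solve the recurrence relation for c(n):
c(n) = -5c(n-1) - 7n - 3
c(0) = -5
First-order linear with linear forcing.
Homogeneous solution: c_h(n) = A·(-5)^n.
Try particular c_p(n) = pn + q. Substituting:
  pn + q = -5(p(n-1) + q) - 7n - 3.
Matching the n-coefficient: p = -5p - 7 ⇒ p = - \frac{7}{6}.
Matching constants: q = 5p - 5q - 3 ⇒ q = - \frac{53}{36}.
General: c(n) = A·(-5)^n - \frac{7 n}{6} - \frac{53}{36}.
Apply c(0) = -5: A - \frac{53}{36} = -5 ⇒ A = - \frac{127}{36}.
So c(n) = - \frac{127 \left(-5\right)^{n}}{36} - \frac{7 n}{6} - \frac{53}{36}.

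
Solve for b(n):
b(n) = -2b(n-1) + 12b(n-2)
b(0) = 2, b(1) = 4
Characteristic equation: x² + 2x - 12 = 0.
Discriminant Δ = (-2)² + 4·(12) = 52.
Roots r₁,₂ = (-2 ± √52)/2, so r₁ = -1 + \sqrt{13}, r₂ = - \sqrt{13} - 1.
General solution: b(n) = A·r₁^n + B·r₂^n.
From the initial conditions, A + B = 2 and r₁A + r₂B = 4.
Since r₁ - r₂ = √52: A = (4 - (2)r₂)/√52 = \frac{3 \sqrt{13}}{13} + 1, and B = 2 - A = 1 - \frac{3 \sqrt{13}}{13}.
So b(n) = \left(\frac{3 \sqrt{13}}{13} + 1\right)\left(-1 + \sqrt{13}\right)^n + \left(1 - \frac{3 \sqrt{13}}{13}\right)\left(- \sqrt{13} - 1\right)^n.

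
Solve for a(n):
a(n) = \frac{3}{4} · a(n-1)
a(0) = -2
Pure geometric recurrence with ratio \frac{3}{4}.
By induction a(n) = a(0) · (\frac{3}{4})^n = - 2 \left(\frac{3}{4}\right)^{n}.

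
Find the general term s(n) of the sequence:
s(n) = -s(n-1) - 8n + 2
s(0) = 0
First-order linear with linear forcing.
Homogeneous solution: s_h(n) = A·(-1)^n.
Try particular s_p(n) = pn + q. Substituting:
  pn + q = -(p(n-1) + q) - 8n + 2.
Matching the n-coefficient: p = -p - 8 ⇒ p = -4.
Matching constants: q = p - q + 2 ⇒ q = -1.
General: s(n) = A·(-1)^n - 4 n - 1.
Apply s(0) = 0: A - 1 = 0 ⇒ A = 1.
So s(n) = \left(-1\right)^{n} - 4 n - 1.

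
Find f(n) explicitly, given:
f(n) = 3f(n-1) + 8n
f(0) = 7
First-order linear with linear forcing.
Homogeneous solution: f_h(n) = A·(3)^n.
Try particular f_p(n) = pn + q. Substituting:
  pn + q = 3(p(n-1) + q) + 8n.
Matching the n-coefficient: p = 3p + 8 ⇒ p = -4.
Matching constants: q = -3p + 3q ⇒ q = -6.
General: f(n) = A·(3)^n - 4 n - 6.
Apply f(0) = 7: A - 6 = 7 ⇒ A = 13.
So f(n) = 13 \cdot 3^{n} - 4 n - 6.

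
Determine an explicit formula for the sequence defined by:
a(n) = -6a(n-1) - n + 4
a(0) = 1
First-order linear with linear forcing.
Homogeneous solution: a_h(n) = A·(-6)^n.
Try particular a_p(n) = pn + q. Substituting:
  pn + q = -6(p(n-1) + q) - n + 4.
Matching the n-coefficient: p = -6p - 1 ⇒ p = - \frac{1}{7}.
Matching constants: q = 6p - 6q + 4 ⇒ q = \frac{22}{49}.
General: a(n) = A·(-6)^n - \frac{n}{7} + \frac{22}{49}.
Apply a(0) = 1: A + \frac{22}{49} = 1 ⇒ A = \frac{27}{49}.
So a(n) = \frac{27 \left(-6\right)^{n}}{49} - \frac{n}{7} + \frac{22}{49}.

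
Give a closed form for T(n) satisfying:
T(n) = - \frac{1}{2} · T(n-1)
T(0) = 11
Pure geometric recurrence with ratio - \frac{1}{2}.
By induction T(n) = T(0) · (- \frac{1}{2})^n = 11 \left(- \frac{1}{2}\right)^{n}.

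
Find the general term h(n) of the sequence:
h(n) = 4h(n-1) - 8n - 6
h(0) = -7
First-order linear with linear forcing.
Homogeneous solution: h_h(n) = A·(4)^n.
Try particular h_p(n) = pn + q. Substituting:
  pn + q = 4(p(n-1) + q) - 8n - 6.
Matching the n-coefficient: p = 4p - 8 ⇒ p = \frac{8}{3}.
Matching constants: q = -4p + 4q - 6 ⇒ q = \frac{50}{9}.
General: h(n) = A·(4)^n + \frac{8 n}{3} + \frac{50}{9}.
Apply h(0) = -7: A + \frac{50}{9} = -7 ⇒ A = - \frac{113}{9}.
So h(n) = - \frac{113 \cdot 4^{n}}{9} + \frac{8 n}{3} + \frac{50}{9}.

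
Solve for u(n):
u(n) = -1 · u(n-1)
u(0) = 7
Pure geometric recurrence with ratio -1.
By induction u(n) = u(0) · (-1)^n = 7 \left(-1\right)^{n}.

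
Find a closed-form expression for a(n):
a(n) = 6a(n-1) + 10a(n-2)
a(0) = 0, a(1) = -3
Characteristic equation: x² - 6x - 10 = 0.
Discriminant Δ = (6)² + 4·(10) = 76.
Roots r₁,₂ = (6 ± √76)/2, so r₁ = 3 + \sqrt{19}, r₂ = 3 - \sqrt{19}.
General solution: a(n) = A·r₁^n + B·r₂^n.
From the initial conditions, A + B = 0 and r₁A + r₂B = -3.
Since r₁ - r₂ = √76: A = (-3 - (0)r₂)/√76 = - \frac{3 \sqrt{19}}{38}, and B = 0 - A = \frac{3 \sqrt{19}}{38}.
So a(n) = \left(- \frac{3 \sqrt{19}}{38}\right)\left(3 + \sqrt{19}\right)^n + \left(\frac{3 \sqrt{19}}{38}\right)\left(3 - \sqrt{19}\right)^n.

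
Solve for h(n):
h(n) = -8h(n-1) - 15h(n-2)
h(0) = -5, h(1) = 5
Characteristic equation: x² + 8x + 15 = 0, which factors as (x - (-5))(x - (-3)) = 0.
Roots r₁ = -5, r₂ = -3 (distinct).
General solution: h(n) = A·(-5)^n + B·(-3)^n.
From h(0) = -5: A + B = -5.
From h(1) = 5: -5A - 3B = 5.
Solving: A = 5, B = -10.
So h(n) = - 10 \left(-3\right)^{n} + 5 \left(-5\right)^{n}.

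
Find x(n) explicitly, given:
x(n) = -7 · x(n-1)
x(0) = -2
Pure geometric recurrence with ratio -7.
By induction x(n) = x(0) · (-7)^n = - 2 \left(-7\right)^{n}.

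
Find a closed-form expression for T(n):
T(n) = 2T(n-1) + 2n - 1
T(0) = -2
First-order linear with linear forcing.
Homogeneous solution: T_h(n) = A·(2)^n.
Try particular T_p(n) = pn + q. Substituting:
  pn + q = 2(p(n-1) + q) + 2n - 1.
Matching the n-coefficient: p = 2p + 2 ⇒ p = -2.
Matching constants: q = -2p + 2q - 1 ⇒ q = -3.
General: T(n) = A·(2)^n - 2 n - 3.
Apply T(0) = -2: A - 3 = -2 ⇒ A = 1.
So T(n) = 2^{n} - 2 n - 3.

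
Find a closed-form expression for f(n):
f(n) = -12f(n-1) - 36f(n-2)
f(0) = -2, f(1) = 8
Characteristic equation: x² + 12x + 36 = 0, which is (x - (-6))².
Repeated root r = -6.
General solution: f(n) = (A + Bn)·(-6)^n.
From f(0) = -2: A = -2.
From f(1) = 8: (A + B)·(-6) = 8 ⇒ B = \frac{2}{3}.
So f(n) = \left(\frac{2 n}{3} - 2\right) \cdot (-6)^n.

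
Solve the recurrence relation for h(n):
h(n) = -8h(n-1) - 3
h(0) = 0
First-order linear non-homogeneous.
Homogeneous solution: h_h(n) = A·(-8)^n.
Try constant particular solution h_p = K: K = -8K - 3 ⇒ K = - \frac{1}{3}.
General: h(n) = A·(-8)^n - \frac{1}{3}.
Apply h(0) = 0: A - \frac{1}{3} = 0 ⇒ A = \frac{1}{3}.
So h(n) = \frac{\left(-8\right)^{n}}{3} - \frac{1}{3}.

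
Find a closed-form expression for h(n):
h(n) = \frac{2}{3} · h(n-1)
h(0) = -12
Pure geometric recurrence with ratio \frac{2}{3}.
By induction h(n) = h(0) · (\frac{2}{3})^n = - 12 \left(\frac{2}{3}\right)^{n}.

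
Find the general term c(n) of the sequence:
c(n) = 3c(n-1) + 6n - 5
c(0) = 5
First-order linear with linear forcing.
Homogeneous solution: c_h(n) = A·(3)^n.
Try particular c_p(n) = pn + q. Substituting:
  pn + q = 3(p(n-1) + q) + 6n - 5.
Matching the n-coefficient: p = 3p + 6 ⇒ p = -3.
Matching constants: q = -3p + 3q - 5 ⇒ q = -2.
General: c(n) = A·(3)^n - 3 n - 2.
Apply c(0) = 5: A - 2 = 5 ⇒ A = 7.
So c(n) = 7 \cdot 3^{n} - 3 n - 2.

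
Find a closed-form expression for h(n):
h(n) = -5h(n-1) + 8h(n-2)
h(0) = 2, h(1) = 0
Characteristic equation: x² + 5x - 8 = 0.
Discriminant Δ = (-5)² + 4·(8) = 57.
Roots r₁,₂ = (-5 ± √57)/2, so r₁ = - \frac{5}{2} + \frac{\sqrt{57}}{2}, r₂ = - \frac{\sqrt{57}}{2} - \frac{5}{2}.
General solution: h(n) = A·r₁^n + B·r₂^n.
From the initial conditions, A + B = 2 and r₁A + r₂B = 0.
Since r₁ - r₂ = √57: A = (0 - (2)r₂)/√57 = \frac{5 \sqrt{57}}{57} + 1, and B = 2 - A = 1 - \frac{5 \sqrt{57}}{57}.
So h(n) = \left(\frac{5 \sqrt{57}}{57} + 1\right)\left(- \frac{5}{2} + \frac{\sqrt{57}}{2}\right)^n + \left(1 - \frac{5 \sqrt{57}}{57}\right)\left(- \frac{\sqrt{57}}{2} - \frac{5}{2}\right)^n.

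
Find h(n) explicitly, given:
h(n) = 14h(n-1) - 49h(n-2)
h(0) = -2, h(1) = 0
Characteristic equation: x² - 14x + 49 = 0, which is (x - (7))².
Repeated root r = 7.
General solution: h(n) = (A + Bn)·(7)^n.
From h(0) = -2: A = -2.
From h(1) = 0: (A + B)·(7) = 0 ⇒ B = 2.
So h(n) = \left(2 n - 2\right) \cdot (7)^n.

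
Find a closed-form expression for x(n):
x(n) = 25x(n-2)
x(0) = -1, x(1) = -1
Characteristic equation: x² - 25 = 0, which factors as (x - (-5))(x - (5)) = 0.
Roots r₁ = -5, r₂ = 5 (distinct).
General solution: x(n) = A·(-5)^n + B·(5)^n.
From x(0) = -1: A + B = -1.
From x(1) = -1: -5A + 5B = -1.
Solving: A = - \frac{2}{5}, B = - \frac{3}{5}.
So x(n) = - \frac{2 \left(-5\right)^{n}}{5} - \frac{3 \cdot 5^{n}}{5}.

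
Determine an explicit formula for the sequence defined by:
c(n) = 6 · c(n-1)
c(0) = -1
Pure geometric recurrence with ratio 6.
By induction c(n) = c(0) · (6)^n = - 6^{n}.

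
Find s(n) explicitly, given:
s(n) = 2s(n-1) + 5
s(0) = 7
First-order linear non-homogeneous.
Homogeneous solution: s_h(n) = A·(2)^n.
Try constant particular solution s_p = K: K = 2K + 5 ⇒ K = -5.
General: s(n) = A·(2)^n - 5.
Apply s(0) = 7: A - 5 = 7 ⇒ A = 12.
So s(n) = 12 \cdot 2^{n} - 5.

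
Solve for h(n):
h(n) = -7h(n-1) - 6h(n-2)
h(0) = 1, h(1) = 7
Characteristic equation: x² + 7x + 6 = 0, which factors as (x - (-6))(x - (-1)) = 0.
Roots r₁ = -6, r₂ = -1 (distinct).
General solution: h(n) = A·(-6)^n + B·(-1)^n.
From h(0) = 1: A + B = 1.
From h(1) = 7: -6A - B = 7.
Solving: A = - \frac{8}{5}, B = \frac{13}{5}.
So h(n) = \frac{13 \left(-1\right)^{n}}{5} - \frac{8 \left(-6\right)^{n}}{5}.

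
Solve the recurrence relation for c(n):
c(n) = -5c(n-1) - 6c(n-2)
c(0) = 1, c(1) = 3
Characteristic equation: x² + 5x + 6 = 0, which factors as (x - (-2))(x - (-3)) = 0.
Roots r₁ = -2, r₂ = -3 (distinct).
General solution: c(n) = A·(-2)^n + B·(-3)^n.
From c(0) = 1: A + B = 1.
From c(1) = 3: -2A - 3B = 3.
Solving: A = 6, B = -5.
So c(n) = 6 \left(-2\right)^{n} - 5 \left(-3\right)^{n}.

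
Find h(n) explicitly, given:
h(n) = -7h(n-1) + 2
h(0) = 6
First-order linear non-homogeneous.
Homogeneous solution: h_h(n) = A·(-7)^n.
Try constant particular solution h_p = K: K = -7K + 2 ⇒ K = \frac{1}{4}.
General: h(n) = A·(-7)^n + \frac{1}{4}.
Apply h(0) = 6: A + \frac{1}{4} = 6 ⇒ A = \frac{23}{4}.
So h(n) = \frac{23 \left(-7\right)^{n}}{4} + \frac{1}{4}.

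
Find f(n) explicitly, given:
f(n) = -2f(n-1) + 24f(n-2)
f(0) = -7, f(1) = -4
Characteristic equation: x² + 2x - 24 = 0, which factors as (x - (4))(x - (-6)) = 0.
Roots r₁ = 4, r₂ = -6 (distinct).
General solution: f(n) = A·(4)^n + B·(-6)^n.
From f(0) = -7: A + B = -7.
From f(1) = -4: 4A - 6B = -4.
Solving: A = - \frac{23}{5}, B = - \frac{12}{5}.
So f(n) = - \frac{12 \left(-6\right)^{n}}{5} - \frac{23 \cdot 4^{n}}{5}.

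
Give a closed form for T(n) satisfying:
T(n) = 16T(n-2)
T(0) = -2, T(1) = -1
Characteristic equation: x² - 16 = 0, which factors as (x - (-4))(x - (4)) = 0.
Roots r₁ = -4, r₂ = 4 (distinct).
General solution: T(n) = A·(-4)^n + B·(4)^n.
From T(0) = -2: A + B = -2.
From T(1) = -1: -4A + 4B = -1.
Solving: A = - \frac{7}{8}, B = - \frac{9}{8}.
So T(n) = - \frac{7 \left(-4\right)^{n}}{8} - \frac{9 \cdot 4^{n}}{8}.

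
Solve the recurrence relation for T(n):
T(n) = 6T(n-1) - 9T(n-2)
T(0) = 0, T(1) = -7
Characteristic equation: x² - 6x + 9 = 0, which is (x - (3))².
Repeated root r = 3.
General solution: T(n) = (A + Bn)·(3)^n.
From T(0) = 0: A = 0.
From T(1) = -7: (A + B)·(3) = -7 ⇒ B = - \frac{7}{3}.
So T(n) = \left(- \frac{7 n}{3}\right) \cdot (3)^n.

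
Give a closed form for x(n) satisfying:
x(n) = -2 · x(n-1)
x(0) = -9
Pure geometric recurrence with ratio -2.
By induction x(n) = x(0) · (-2)^n = - 9 \left(-2\right)^{n}.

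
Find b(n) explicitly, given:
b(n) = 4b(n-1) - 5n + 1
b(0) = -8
First-order linear with linear forcing.
Homogeneous solution: b_h(n) = A·(4)^n.
Try particular b_p(n) = pn + q. Substituting:
  pn + q = 4(p(n-1) + q) - 5n + 1.
Matching the n-coefficient: p = 4p - 5 ⇒ p = \frac{5}{3}.
Matching constants: q = -4p + 4q + 1 ⇒ q = \frac{17}{9}.
General: b(n) = A·(4)^n + \frac{5 n}{3} + \frac{17}{9}.
Apply b(0) = -8: A + \frac{17}{9} = -8 ⇒ A = - \frac{89}{9}.
So b(n) = - \frac{89 \cdot 4^{n}}{9} + \frac{5 n}{3} + \frac{17}{9}.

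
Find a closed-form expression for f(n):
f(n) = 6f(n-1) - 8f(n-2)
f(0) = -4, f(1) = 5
Characteristic equation: x² - 6x + 8 = 0, which factors as (x - (2))(x - (4)) = 0.
Roots r₁ = 2, r₂ = 4 (distinct).
General solution: f(n) = A·(2)^n + B·(4)^n.
From f(0) = -4: A + B = -4.
From f(1) = 5: 2A + 4B = 5.
Solving: A = - \frac{21}{2}, B = \frac{13}{2}.
So f(n) = - \frac{21 \cdot 2^{n}}{2} + \frac{13 \cdot 4^{n}}{2}.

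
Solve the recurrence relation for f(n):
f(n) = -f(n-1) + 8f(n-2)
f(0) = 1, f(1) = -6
Characteristic equation: x² + x - 8 = 0.
Discriminant Δ = (-1)² + 4·(8) = 33.
Roots r₁,₂ = (-1 ± √33)/2, so r₁ = - \frac{1}{2} + \frac{\sqrt{33}}{2}, r₂ = - \frac{\sqrt{33}}{2} - \frac{1}{2}.
General solution: f(n) = A·r₁^n + B·r₂^n.
From the initial conditions, A + B = 1 and r₁A + r₂B = -6.
Since r₁ - r₂ = √33: A = (-6 - (1)r₂)/√33 = \frac{1}{2} - \frac{\sqrt{33}}{6}, and B = 1 - A = \frac{1}{2} + \frac{\sqrt{33}}{6}.
So f(n) = \left(\frac{1}{2} - \frac{\sqrt{33}}{6}\right)\left(- \frac{1}{2} + \frac{\sqrt{33}}{2}\right)^n + \left(\frac{1}{2} + \frac{\sqrt{33}}{6}\right)\left(- \frac{\sqrt{33}}{2} - \frac{1}{2}\right)^n.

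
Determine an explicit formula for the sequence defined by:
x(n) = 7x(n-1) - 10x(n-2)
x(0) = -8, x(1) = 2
Characteristic equation: x² - 7x + 10 = 0, which factors as (x - (5))(x - (2)) = 0.
Roots r₁ = 5, r₂ = 2 (distinct).
General solution: x(n) = A·(5)^n + B·(2)^n.
From x(0) = -8: A + B = -8.
From x(1) = 2: 5A + 2B = 2.
Solving: A = 6, B = -14.
So x(n) = - 14 \cdot 2^{n} + 6 \cdot 5^{n}.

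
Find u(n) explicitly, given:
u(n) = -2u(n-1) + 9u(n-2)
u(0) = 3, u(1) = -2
Characteristic equation: x² + 2x - 9 = 0.
Discriminant Δ = (-2)² + 4·(9) = 40.
Roots r₁,₂ = (-2 ± √40)/2, so r₁ = -1 + \sqrt{10}, r₂ = - \sqrt{10} - 1.
General solution: u(n) = A·r₁^n + B·r₂^n.
From the initial conditions, A + B = 3 and r₁A + r₂B = -2.
Since r₁ - r₂ = √40: A = (-2 - (3)r₂)/√40 = \frac{\sqrt{10}}{20} + \frac{3}{2}, and B = 3 - A = \frac{3}{2} - \frac{\sqrt{10}}{20}.
So u(n) = \left(\frac{\sqrt{10}}{20} + \frac{3}{2}\right)\left(-1 + \sqrt{10}\right)^n + \left(\frac{3}{2} - \frac{\sqrt{10}}{20}\right)\left(- \sqrt{10} - 1\right)^n.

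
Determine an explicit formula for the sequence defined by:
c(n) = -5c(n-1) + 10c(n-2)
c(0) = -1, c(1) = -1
Characteristic equation: x² + 5x - 10 = 0.
Discriminant Δ = (-5)² + 4·(10) = 65.
Roots r₁,₂ = (-5 ± √65)/2, so r₁ = - \frac{5}{2} + \frac{\sqrt{65}}{2}, r₂ = - \frac{\sqrt{65}}{2} - \frac{5}{2}.
General solution: c(n) = A·r₁^n + B·r₂^n.
From the initial conditions, A + B = -1 and r₁A + r₂B = -1.
Since r₁ - r₂ = √65: A = (-1 - (-1)r₂)/√65 = - \frac{1}{2} - \frac{7 \sqrt{65}}{130}, and B = -1 - A = - \frac{1}{2} + \frac{7 \sqrt{65}}{130}.
So c(n) = \left(- \frac{1}{2} - \frac{7 \sqrt{65}}{130}\right)\left(- \frac{5}{2} + \frac{\sqrt{65}}{2}\right)^n + \left(- \frac{1}{2} + \frac{7 \sqrt{65}}{130}\right)\left(- \frac{\sqrt{65}}{2} - \frac{5}{2}\right)^n.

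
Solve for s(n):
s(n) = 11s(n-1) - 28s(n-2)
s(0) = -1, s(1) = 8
Characteristic equation: x² - 11x + 28 = 0, which factors as (x - (7))(x - (4)) = 0.
Roots r₁ = 7, r₂ = 4 (distinct).
General solution: s(n) = A·(7)^n + B·(4)^n.
From s(0) = -1: A + B = -1.
From s(1) = 8: 7A + 4B = 8.
Solving: A = 4, B = -5.
So s(n) = - 5 \cdot 4^{n} + 4 \cdot 7^{n}.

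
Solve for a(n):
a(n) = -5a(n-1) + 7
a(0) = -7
First-order linear non-homogeneous.
Homogeneous solution: a_h(n) = A·(-5)^n.
Try constant particular solution a_p = K: K = -5K + 7 ⇒ K = \frac{7}{6}.
General: a(n) = A·(-5)^n + \frac{7}{6}.
Apply a(0) = -7: A + \frac{7}{6} = -7 ⇒ A = - \frac{49}{6}.
So a(n) = \frac{7}{6} - \frac{49 \left(-5\right)^{n}}{6}.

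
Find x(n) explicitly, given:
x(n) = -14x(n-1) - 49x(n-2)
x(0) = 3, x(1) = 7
Characteristic equation: x² + 14x + 49 = 0, which is (x - (-7))².
Repeated root r = -7.
General solution: x(n) = (A + Bn)·(-7)^n.
From x(0) = 3: A = 3.
From x(1) = 7: (A + B)·(-7) = 7 ⇒ B = -4.
So x(n) = \left(3 - 4 n\right) \cdot (-7)^n.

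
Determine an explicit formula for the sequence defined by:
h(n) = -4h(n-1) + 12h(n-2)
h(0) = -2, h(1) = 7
Characteristic equation: x² + 4x - 12 = 0, which factors as (x - (-6))(x - (2)) = 0.
Roots r₁ = -6, r₂ = 2 (distinct).
General solution: h(n) = A·(-6)^n + B·(2)^n.
From h(0) = -2: A + B = -2.
From h(1) = 7: -6A + 2B = 7.
Solving: A = - \frac{11}{8}, B = - \frac{5}{8}.
So h(n) = - \frac{11 \left(-6\right)^{n}}{8} - \frac{5 \cdot 2^{n}}{8}.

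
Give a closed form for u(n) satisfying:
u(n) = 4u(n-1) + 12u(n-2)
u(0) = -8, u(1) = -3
Characteristic equation: x² - 4x - 12 = 0, which factors as (x - (-2))(x - (6)) = 0.
Roots r₁ = -2, r₂ = 6 (distinct).
General solution: u(n) = A·(-2)^n + B·(6)^n.
From u(0) = -8: A + B = -8.
From u(1) = -3: -2A + 6B = -3.
Solving: A = - \frac{45}{8}, B = - \frac{19}{8}.
So u(n) = - \frac{45 \left(-2\right)^{n}}{8} - \frac{19 \cdot 6^{n}}{8}.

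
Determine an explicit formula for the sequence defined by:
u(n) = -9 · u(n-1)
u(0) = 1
Pure geometric recurrence with ratio -9.
By induction u(n) = u(0) · (-9)^n = \left(-9\right)^{n}.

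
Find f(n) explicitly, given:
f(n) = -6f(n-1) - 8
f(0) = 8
First-order linear non-homogeneous.
Homogeneous solution: f_h(n) = A·(-6)^n.
Try constant particular solution f_p = K: K = -6K - 8 ⇒ K = - \frac{8}{7}.
General: f(n) = A·(-6)^n - \frac{8}{7}.
Apply f(0) = 8: A - \frac{8}{7} = 8 ⇒ A = \frac{64}{7}.
So f(n) = \frac{64 \left(-6\right)^{n}}{7} - \frac{8}{7}.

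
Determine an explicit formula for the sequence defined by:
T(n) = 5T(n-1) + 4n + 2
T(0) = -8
First-order linear with linear forcing.
Homogeneous solution: T_h(n) = A·(5)^n.
Try particular T_p(n) = pn + q. Substituting:
  pn + q = 5(p(n-1) + q) + 4n + 2.
Matching the n-coefficient: p = 5p + 4 ⇒ p = -1.
Matching constants: q = -5p + 5q + 2 ⇒ q = - \frac{7}{4}.
General: T(n) = A·(5)^n - n - \frac{7}{4}.
Apply T(0) = -8: A - \frac{7}{4} = -8 ⇒ A = - \frac{25}{4}.
So T(n) = - \frac{25 \cdot 5^{n}}{4} - n - \frac{7}{4}.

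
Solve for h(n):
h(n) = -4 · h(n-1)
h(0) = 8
Pure geometric recurrence with ratio -4.
By induction h(n) = h(0) · (-4)^n = 8 \left(-4\right)^{n}.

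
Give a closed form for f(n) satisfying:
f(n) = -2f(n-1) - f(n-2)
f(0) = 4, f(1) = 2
Characteristic equation: x² + 2x + 1 = 0, which is (x - (-1))².
Repeated root r = -1.
General solution: f(n) = (A + Bn)·(-1)^n.
From f(0) = 4: A = 4.
From f(1) = 2: (A + B)·(-1) = 2 ⇒ B = -6.
So f(n) = \left(4 - 6 n\right) \cdot (-1)^n.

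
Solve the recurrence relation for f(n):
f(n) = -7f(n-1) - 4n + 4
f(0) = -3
First-order linear with linear forcing.
Homogeneous solution: f_h(n) = A·(-7)^n.
Try particular f_p(n) = pn + q. Substituting:
  pn + q = -7(p(n-1) + q) - 4n + 4.
Matching the n-coefficient: p = -7p - 4 ⇒ p = - \frac{1}{2}.
Matching constants: q = 7p - 7q + 4 ⇒ q = \frac{1}{16}.
General: f(n) = A·(-7)^n - \frac{n}{2} + \frac{1}{16}.
Apply f(0) = -3: A + \frac{1}{16} = -3 ⇒ A = - \frac{49}{16}.
So f(n) = - \frac{49 \left(-7\right)^{n}}{16} - \frac{n}{2} + \frac{1}{16}.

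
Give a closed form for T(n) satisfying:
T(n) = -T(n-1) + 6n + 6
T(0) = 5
First-order linear with linear forcing.
Homogeneous solution: T_h(n) = A·(-1)^n.
Try particular T_p(n) = pn + q. Substituting:
  pn + q = -(p(n-1) + q) + 6n + 6.
Matching the n-coefficient: p = -p + 6 ⇒ p = 3.
Matching constants: q = p - q + 6 ⇒ q = \frac{9}{2}.
General: T(n) = A·(-1)^n + 3 n + \frac{9}{2}.
Apply T(0) = 5: A + \frac{9}{2} = 5 ⇒ A = \frac{1}{2}.
So T(n) = \frac{\left(-1\right)^{n}}{2} + 3 n + \frac{9}{2}.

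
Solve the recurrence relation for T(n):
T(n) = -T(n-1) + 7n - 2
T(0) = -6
First-order linear with linear forcing.
Homogeneous solution: T_h(n) = A·(-1)^n.
Try particular T_p(n) = pn + q. Substituting:
  pn + q = -(p(n-1) + q) + 7n - 2.
Matching the n-coefficient: p = -p + 7 ⇒ p = \frac{7}{2}.
Matching constants: q = p - q - 2 ⇒ q = \frac{3}{4}.
General: T(n) = A·(-1)^n + \frac{7 n}{2} + \frac{3}{4}.
Apply T(0) = -6: A + \frac{3}{4} = -6 ⇒ A = - \frac{27}{4}.
So T(n) = - \frac{27 \left(-1\right)^{n}}{4} + \frac{7 n}{2} + \frac{3}{4}.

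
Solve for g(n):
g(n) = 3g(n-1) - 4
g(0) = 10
First-order linear non-homogeneous.
Homogeneous solution: g_h(n) = A·(3)^n.
Try constant particular solution g_p = K: K = 3K - 4 ⇒ K = 2.
General: g(n) = A·(3)^n + 2.
Apply g(0) = 10: A + 2 = 10 ⇒ A = 8.
So g(n) = 8 \cdot 3^{n} + 2.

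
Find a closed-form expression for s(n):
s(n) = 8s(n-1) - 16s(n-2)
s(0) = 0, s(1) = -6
Characteristic equation: x² - 8x + 16 = 0, which is (x - (4))².
Repeated root r = 4.
General solution: s(n) = (A + Bn)·(4)^n.
From s(0) = 0: A = 0.
From s(1) = -6: (A + B)·(4) = -6 ⇒ B = - \frac{3}{2}.
So s(n) = \left(- \frac{3 n}{2}\right) \cdot (4)^n.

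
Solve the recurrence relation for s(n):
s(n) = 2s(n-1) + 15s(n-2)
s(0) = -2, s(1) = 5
Characteristic equation: x² - 2x - 15 = 0, which factors as (x - (-3))(x - (5)) = 0.
Roots r₁ = -3, r₂ = 5 (distinct).
General solution: s(n) = A·(-3)^n + B·(5)^n.
From s(0) = -2: A + B = -2.
From s(1) = 5: -3A + 5B = 5.
Solving: A = - \frac{15}{8}, B = - \frac{1}{8}.
So s(n) = - \frac{15 \left(-3\right)^{n}}{8} - \frac{5^{n}}{8}.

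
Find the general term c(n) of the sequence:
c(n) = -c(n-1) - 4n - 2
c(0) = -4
First-order linear with linear forcing.
Homogeneous solution: c_h(n) = A·(-1)^n.
Try particular c_p(n) = pn + q. Substituting:
  pn + q = -(p(n-1) + q) - 4n - 2.
Matching the n-coefficient: p = -p - 4 ⇒ p = -2.
Matching constants: q = p - q - 2 ⇒ q = -2.
General: c(n) = A·(-1)^n - 2 n - 2.
Apply c(0) = -4: A - 2 = -4 ⇒ A = -2.
So c(n) = - 2 \left(-1\right)^{n} - 2 n - 2.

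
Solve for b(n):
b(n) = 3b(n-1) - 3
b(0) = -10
First-order linear non-homogeneous.
Homogeneous solution: b_h(n) = A·(3)^n.
Try constant particular solution b_p = K: K = 3K - 3 ⇒ K = \frac{3}{2}.
General: b(n) = A·(3)^n + \frac{3}{2}.
Apply b(0) = -10: A + \frac{3}{2} = -10 ⇒ A = - \frac{23}{2}.
So b(n) = \frac{3}{2} - \frac{23 \cdot 3^{n}}{2}.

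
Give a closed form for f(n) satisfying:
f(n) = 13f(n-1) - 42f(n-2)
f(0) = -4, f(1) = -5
Characteristic equation: x² - 13x + 42 = 0, which factors as (x - (6))(x - (7)) = 0.
Roots r₁ = 6, r₂ = 7 (distinct).
General solution: f(n) = A·(6)^n + B·(7)^n.
From f(0) = -4: A + B = -4.
From f(1) = -5: 6A + 7B = -5.
Solving: A = -23, B = 19.
So f(n) = - 23 \cdot 6^{n} + 19 \cdot 7^{n}.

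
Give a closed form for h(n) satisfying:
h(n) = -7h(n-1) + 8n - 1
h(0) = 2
First-order linear with linear forcing.
Homogeneous solution: h_h(n) = A·(-7)^n.
Try particular h_p(n) = pn + q. Substituting:
  pn + q = -7(p(n-1) + q) + 8n - 1.
Matching the n-coefficient: p = -7p + 8 ⇒ p = 1.
Matching constants: q = 7p - 7q - 1 ⇒ q = \frac{3}{4}.
General: h(n) = A·(-7)^n + n + \frac{3}{4}.
Apply h(0) = 2: A + \frac{3}{4} = 2 ⇒ A = \frac{5}{4}.
So h(n) = \frac{5 \left(-7\right)^{n}}{4} + n + \frac{3}{4}.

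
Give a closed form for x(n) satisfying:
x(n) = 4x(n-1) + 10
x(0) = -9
First-order linear non-homogeneous.
Homogeneous solution: x_h(n) = A·(4)^n.
Try constant particular solution x_p = K: K = 4K + 10 ⇒ K = - \frac{10}{3}.
General: x(n) = A·(4)^n - \frac{10}{3}.
Apply x(0) = -9: A - \frac{10}{3} = -9 ⇒ A = - \frac{17}{3}.
So x(n) = - \frac{17 \cdot 4^{n}}{3} - \frac{10}{3}.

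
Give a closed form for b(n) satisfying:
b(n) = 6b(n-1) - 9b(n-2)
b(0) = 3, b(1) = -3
Characteristic equation: x² - 6x + 9 = 0, which is (x - (3))².
Repeated root r = 3.
General solution: b(n) = (A + Bn)·(3)^n.
From b(0) = 3: A = 3.
From b(1) = -3: (A + B)·(3) = -3 ⇒ B = -4.
So b(n) = \left(3 - 4 n\right) \cdot (3)^n.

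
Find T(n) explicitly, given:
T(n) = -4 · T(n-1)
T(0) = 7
Pure geometric recurrence with ratio -4.
By induction T(n) = T(0) · (-4)^n = 7 \left(-4\right)^{n}.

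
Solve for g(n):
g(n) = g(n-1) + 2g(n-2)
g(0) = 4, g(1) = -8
Characteristic equation: x² - x - 2 = 0, which factors as (x - (2))(x - (-1)) = 0.
Roots r₁ = 2, r₂ = -1 (distinct).
General solution: g(n) = A·(2)^n + B·(-1)^n.
From g(0) = 4: A + B = 4.
From g(1) = -8: 2A - B = -8.
Solving: A = - \frac{4}{3}, B = \frac{16}{3}.
So g(n) = \frac{16 \left(-1\right)^{n}}{3} - \frac{4 \cdot 2^{n}}{3}.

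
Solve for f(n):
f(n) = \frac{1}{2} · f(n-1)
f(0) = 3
Pure geometric recurrence with ratio \frac{1}{2}.
By induction f(n) = f(0) · (\frac{1}{2})^n = 3 \cdot 2^{- n}.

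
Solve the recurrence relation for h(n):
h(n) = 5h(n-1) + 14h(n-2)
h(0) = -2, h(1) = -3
Characteristic equation: x² - 5x - 14 = 0, which factors as (x - (7))(x - (-2)) = 0.
Roots r₁ = 7, r₂ = -2 (distinct).
General solution: h(n) = A·(7)^n + B·(-2)^n.
From h(0) = -2: A + B = -2.
From h(1) = -3: 7A - 2B = -3.
Solving: A = - \frac{7}{9}, B = - \frac{11}{9}.
So h(n) = - \frac{11 \left(-2\right)^{n}}{9} - \frac{7 \cdot 7^{n}}{9}.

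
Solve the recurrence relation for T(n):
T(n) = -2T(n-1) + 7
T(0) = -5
First-order linear non-homogeneous.
Homogeneous solution: T_h(n) = A·(-2)^n.
Try constant particular solution T_p = K: K = -2K + 7 ⇒ K = \frac{7}{3}.
General: T(n) = A·(-2)^n + \frac{7}{3}.
Apply T(0) = -5: A + \frac{7}{3} = -5 ⇒ A = - \frac{22}{3}.
So T(n) = \frac{7}{3} - \frac{22 \left(-2\right)^{n}}{3}.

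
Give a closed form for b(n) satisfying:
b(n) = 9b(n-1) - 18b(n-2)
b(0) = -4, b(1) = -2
Characteristic equation: x² - 9x + 18 = 0, which factors as (x - (3))(x - (6)) = 0.
Roots r₁ = 3, r₂ = 6 (distinct).
General solution: b(n) = A·(3)^n + B·(6)^n.
From b(0) = -4: A + B = -4.
From b(1) = -2: 3A + 6B = -2.
Solving: A = - \frac{22}{3}, B = \frac{10}{3}.
So b(n) = - \frac{22 \cdot 3^{n}}{3} + \frac{10 \cdot 6^{n}}{3}.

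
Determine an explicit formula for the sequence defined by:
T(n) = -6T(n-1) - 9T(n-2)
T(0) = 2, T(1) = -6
Characteristic equation: x² + 6x + 9 = 0, which is (x - (-3))².
Repeated root r = -3.
General solution: T(n) = (A + Bn)·(-3)^n.
From T(0) = 2: A = 2.
From T(1) = -6: (A + B)·(-3) = -6 ⇒ B = 0.
So T(n) = \left(2\right) \cdot (-3)^n.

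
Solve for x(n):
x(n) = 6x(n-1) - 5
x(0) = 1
First-order linear non-homogeneous.
Homogeneous solution: x_h(n) = A·(6)^n.
Try constant particular solution x_p = K: K = 6K - 5 ⇒ K = 1.
General: x(n) = A·(6)^n + 1.
Apply x(0) = 1: A + 1 = 1 ⇒ A = 0.
So x(n) = 1.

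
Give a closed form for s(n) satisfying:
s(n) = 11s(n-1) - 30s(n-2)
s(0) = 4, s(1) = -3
Characteristic equation: x² - 11x + 30 = 0, which factors as (x - (6))(x - (5)) = 0.
Roots r₁ = 6, r₂ = 5 (distinct).
General solution: s(n) = A·(6)^n + B·(5)^n.
From s(0) = 4: A + B = 4.
From s(1) = -3: 6A + 5B = -3.
Solving: A = -23, B = 27.
So s(n) = 27 \cdot 5^{n} - 23 \cdot 6^{n}.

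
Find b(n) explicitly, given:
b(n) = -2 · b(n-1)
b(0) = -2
Pure geometric recurrence with ratio -2.
By induction b(n) = b(0) · (-2)^n = - 2 \left(-2\right)^{n}.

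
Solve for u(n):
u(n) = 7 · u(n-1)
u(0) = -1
Pure geometric recurrence with ratio 7.
By induction u(n) = u(0) · (7)^n = - 7^{n}.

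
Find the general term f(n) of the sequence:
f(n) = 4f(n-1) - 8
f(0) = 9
First-order linear non-homogeneous.
Homogeneous solution: f_h(n) = A·(4)^n.
Try constant particular solution f_p = K: K = 4K - 8 ⇒ K = \frac{8}{3}.
General: f(n) = A·(4)^n + \frac{8}{3}.
Apply f(0) = 9: A + \frac{8}{3} = 9 ⇒ A = \frac{19}{3}.
So f(n) = \frac{19 \cdot 4^{n}}{3} + \frac{8}{3}.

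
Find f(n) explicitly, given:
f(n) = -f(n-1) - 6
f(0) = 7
First-order linear non-homogeneous.
Homogeneous solution: f_h(n) = A·(-1)^n.
Try constant particular solution f_p = K: K = -K - 6 ⇒ K = -3.
General: f(n) = A·(-1)^n - 3.
Apply f(0) = 7: A - 3 = 7 ⇒ A = 10.
So f(n) = 10 \left(-1\right)^{n} - 3.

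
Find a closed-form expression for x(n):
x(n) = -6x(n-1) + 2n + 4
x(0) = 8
First-order linear with linear forcing.
Homogeneous solution: x_h(n) = A·(-6)^n.
Try particular x_p(n) = pn + q. Substituting:
  pn + q = -6(p(n-1) + q) + 2n + 4.
Matching the n-coefficient: p = -6p + 2 ⇒ p = \frac{2}{7}.
Matching constants: q = 6p - 6q + 4 ⇒ q = \frac{40}{49}.
General: x(n) = A·(-6)^n + \frac{2 n}{7} + \frac{40}{49}.
Apply x(0) = 8: A + \frac{40}{49} = 8 ⇒ A = \frac{352}{49}.
So x(n) = \frac{352 \left(-6\right)^{n}}{49} + \frac{2 n}{7} + \frac{40}{49}.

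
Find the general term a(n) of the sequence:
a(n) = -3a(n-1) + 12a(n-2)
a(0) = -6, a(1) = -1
Characteristic equation: x² + 3x - 12 = 0.
Discriminant Δ = (-3)² + 4·(12) = 57.
Roots r₁,₂ = (-3 ± √57)/2, so r₁ = - \frac{3}{2} + \frac{\sqrt{57}}{2}, r₂ = - \frac{\sqrt{57}}{2} - \frac{3}{2}.
General solution: a(n) = A·r₁^n + B·r₂^n.
From the initial conditions, A + B = -6 and r₁A + r₂B = -1.
Since r₁ - r₂ = √57: A = (-1 - (-6)r₂)/√57 = -3 - \frac{10 \sqrt{57}}{57}, and B = -6 - A = -3 + \frac{10 \sqrt{57}}{57}.
So a(n) = \left(-3 - \frac{10 \sqrt{57}}{57}\right)\left(- \frac{3}{2} + \frac{\sqrt{57}}{2}\right)^n + \left(-3 + \frac{10 \sqrt{57}}{57}\right)\left(- \frac{\sqrt{57}}{2} - \frac{3}{2}\right)^n.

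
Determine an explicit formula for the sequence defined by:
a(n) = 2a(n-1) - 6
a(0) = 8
First-order linear non-homogeneous.
Homogeneous solution: a_h(n) = A·(2)^n.
Try constant particular solution a_p = K: K = 2K - 6 ⇒ K = 6.
General: a(n) = A·(2)^n + 6.
Apply a(0) = 8: A + 6 = 8 ⇒ A = 2.
So a(n) = 2 \cdot 2^{n} + 6.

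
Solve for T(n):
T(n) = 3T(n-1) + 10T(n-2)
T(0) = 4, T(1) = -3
Characteristic equation: x² - 3x - 10 = 0, which factors as (x - (5))(x - (-2)) = 0.
Roots r₁ = 5, r₂ = -2 (distinct).
General solution: T(n) = A·(5)^n + B·(-2)^n.
From T(0) = 4: A + B = 4.
From T(1) = -3: 5A - 2B = -3.
Solving: A = \frac{5}{7}, B = \frac{23}{7}.
So T(n) = \frac{23 \left(-2\right)^{n}}{7} + \frac{5 \cdot 5^{n}}{7}.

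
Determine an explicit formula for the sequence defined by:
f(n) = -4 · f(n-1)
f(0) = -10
Pure geometric recurrence with ratio -4.
By induction f(n) = f(0) · (-4)^n = - 10 \left(-4\right)^{n}.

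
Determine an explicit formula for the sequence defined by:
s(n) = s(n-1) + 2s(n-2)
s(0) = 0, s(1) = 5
Characteristic equation: x² - x - 2 = 0, which factors as (x - (-1))(x - (2)) = 0.
Roots r₁ = -1, r₂ = 2 (distinct).
General solution: s(n) = A·(-1)^n + B·(2)^n.
From s(0) = 0: A + B = 0.
From s(1) = 5: -A + 2B = 5.
Solving: A = - \frac{5}{3}, B = \frac{5}{3}.
So s(n) = - \frac{5 \left(-1\right)^{n}}{3} + \frac{5 \cdot 2^{n}}{3}.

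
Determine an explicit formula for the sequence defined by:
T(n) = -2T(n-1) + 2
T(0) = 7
First-order linear non-homogeneous.
Homogeneous solution: T_h(n) = A·(-2)^n.
Try constant particular solution T_p = K: K = -2K + 2 ⇒ K = \frac{2}{3}.
General: T(n) = A·(-2)^n + \frac{2}{3}.
Apply T(0) = 7: A + \frac{2}{3} = 7 ⇒ A = \frac{19}{3}.
So T(n) = \frac{19 \left(-2\right)^{n}}{3} + \frac{2}{3}.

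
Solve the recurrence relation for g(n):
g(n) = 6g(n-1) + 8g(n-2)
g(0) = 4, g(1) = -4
Characteristic equation: x² - 6x - 8 = 0.
Discriminant Δ = (6)² + 4·(8) = 68.
Roots r₁,₂ = (6 ± √68)/2, so r₁ = 3 + \sqrt{17}, r₂ = 3 - \sqrt{17}.
General solution: g(n) = A·r₁^n + B·r₂^n.
From the initial conditions, A + B = 4 and r₁A + r₂B = -4.
Since r₁ - r₂ = √68: A = (-4 - (4)r₂)/√68 = 2 - \frac{8 \sqrt{17}}{17}, and B = 4 - A = \frac{8 \sqrt{17}}{17} + 2.
So g(n) = \left(2 - \frac{8 \sqrt{17}}{17}\right)\left(3 + \sqrt{17}\right)^n + \left(\frac{8 \sqrt{17}}{17} + 2\right)\left(3 - \sqrt{17}\right)^n.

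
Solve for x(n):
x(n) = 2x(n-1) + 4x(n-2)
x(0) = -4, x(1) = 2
Characteristic equation: x² - 2x - 4 = 0.
Discriminant Δ = (2)² + 4·(4) = 20.
Roots r₁,₂ = (2 ± √20)/2, so r₁ = 1 + \sqrt{5}, r₂ = 1 - \sqrt{5}.
General solution: x(n) = A·r₁^n + B·r₂^n.
From the initial conditions, A + B = -4 and r₁A + r₂B = 2.
Since r₁ - r₂ = √20: A = (2 - (-4)r₂)/√20 = -2 + \frac{3 \sqrt{5}}{5}, and B = -4 - A = -2 - \frac{3 \sqrt{5}}{5}.
So x(n) = \left(-2 + \frac{3 \sqrt{5}}{5}\right)\left(1 + \sqrt{5}\right)^n + \left(-2 - \frac{3 \sqrt{5}}{5}\right)\left(1 - \sqrt{5}\right)^n.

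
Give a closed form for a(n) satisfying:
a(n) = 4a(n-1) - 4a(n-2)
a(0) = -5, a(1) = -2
Characteristic equation: x² - 4x + 4 = 0, which is (x - (2))².
Repeated root r = 2.
General solution: a(n) = (A + Bn)·(2)^n.
From a(0) = -5: A = -5.
From a(1) = -2: (A + B)·(2) = -2 ⇒ B = 4.
So a(n) = \left(4 n - 5\right) \cdot (2)^n.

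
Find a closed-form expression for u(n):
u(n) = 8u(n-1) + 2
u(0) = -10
First-order linear non-homogeneous.
Homogeneous solution: u_h(n) = A·(8)^n.
Try constant particular solution u_p = K: K = 8K + 2 ⇒ K = - \frac{2}{7}.
General: u(n) = A·(8)^n - \frac{2}{7}.
Apply u(0) = -10: A - \frac{2}{7} = -10 ⇒ A = - \frac{68}{7}.
So u(n) = - \frac{68 \cdot 8^{n}}{7} - \frac{2}{7}.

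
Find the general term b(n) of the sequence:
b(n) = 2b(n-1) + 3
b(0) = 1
First-order linear non-homogeneous.
Homogeneous solution: b_h(n) = A·(2)^n.
Try constant particular solution b_p = K: K = 2K + 3 ⇒ K = -3.
General: b(n) = A·(2)^n - 3.
Apply b(0) = 1: A - 3 = 1 ⇒ A = 4.
So b(n) = 4 \cdot 2^{n} - 3.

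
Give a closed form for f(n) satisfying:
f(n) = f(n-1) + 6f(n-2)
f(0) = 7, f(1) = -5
Characteristic equation: x² - x - 6 = 0, which factors as (x - (-2))(x - (3)) = 0.
Roots r₁ = -2, r₂ = 3 (distinct).
General solution: f(n) = A·(-2)^n + B·(3)^n.
From f(0) = 7: A + B = 7.
From f(1) = -5: -2A + 3B = -5.
Solving: A = \frac{26}{5}, B = \frac{9}{5}.
So f(n) = \frac{26 \left(-2\right)^{n}}{5} + \frac{9 \cdot 3^{n}}{5}.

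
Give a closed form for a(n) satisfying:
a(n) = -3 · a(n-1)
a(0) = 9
Pure geometric recurrence with ratio -3.
By induction a(n) = a(0) · (-3)^n = 9 \left(-3\right)^{n}.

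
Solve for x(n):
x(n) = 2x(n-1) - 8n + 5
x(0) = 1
First-order linear with linear forcing.
Homogeneous solution: x_h(n) = A·(2)^n.
Try particular x_p(n) = pn + q. Substituting:
  pn + q = 2(p(n-1) + q) - 8n + 5.
Matching the n-coefficient: p = 2p - 8 ⇒ p = 8.
Matching constants: q = -2p + 2q + 5 ⇒ q = 11.
General: x(n) = A·(2)^n + 8 n + 11.
Apply x(0) = 1: A + 11 = 1 ⇒ A = -10.
So x(n) = - 10 \cdot 2^{n} + 8 n + 11.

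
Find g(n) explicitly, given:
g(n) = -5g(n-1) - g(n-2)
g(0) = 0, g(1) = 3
Characteristic equation: x² + 5x + 1 = 0.
Discriminant Δ = (-5)² + 4·(-1) = 21.
Roots r₁,₂ = (-5 ± √21)/2, so r₁ = - \frac{5}{2} + \frac{\sqrt{21}}{2}, r₂ = - \frac{5}{2} - \frac{\sqrt{21}}{2}.
General solution: g(n) = A·r₁^n + B·r₂^n.
From the initial conditions, A + B = 0 and r₁A + r₂B = 3.
Since r₁ - r₂ = √21: A = (3 - (0)r₂)/√21 = \frac{\sqrt{21}}{7}, and B = 0 - A = - \frac{\sqrt{21}}{7}.
So g(n) = \left(\frac{\sqrt{21}}{7}\right)\left(- \frac{5}{2} + \frac{\sqrt{21}}{2}\right)^n + \left(- \frac{\sqrt{21}}{7}\right)\left(- \frac{5}{2} - \frac{\sqrt{21}}{2}\right)^n.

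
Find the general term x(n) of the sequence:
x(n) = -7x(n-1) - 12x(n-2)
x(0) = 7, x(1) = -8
Characteristic equation: x² + 7x + 12 = 0, which factors as (x - (-4))(x - (-3)) = 0.
Roots r₁ = -4, r₂ = -3 (distinct).
General solution: x(n) = A·(-4)^n + B·(-3)^n.
From x(0) = 7: A + B = 7.
From x(1) = -8: -4A - 3B = -8.
Solving: A = -13, B = 20.
So x(n) = 20 \left(-3\right)^{n} - 13 \left(-4\right)^{n}.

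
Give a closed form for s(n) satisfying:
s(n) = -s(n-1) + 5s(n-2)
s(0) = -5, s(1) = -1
Characteristic equation: x² + x - 5 = 0.
Discriminant Δ = (-1)² + 4·(5) = 21.
Roots r₁,₂ = (-1 ± √21)/2, so r₁ = - \frac{1}{2} + \frac{\sqrt{21}}{2}, r₂ = - \frac{\sqrt{21}}{2} - \frac{1}{2}.
General solution: s(n) = A·r₁^n + B·r₂^n.
From the initial conditions, A + B = -5 and r₁A + r₂B = -1.
Since r₁ - r₂ = √21: A = (-1 - (-5)r₂)/√21 = - \frac{5}{2} - \frac{\sqrt{21}}{6}, and B = -5 - A = - \frac{5}{2} + \frac{\sqrt{21}}{6}.
So s(n) = \left(- \frac{5}{2} - \frac{\sqrt{21}}{6}\right)\left(- \frac{1}{2} + \frac{\sqrt{21}}{2}\right)^n + \left(- \frac{5}{2} + \frac{\sqrt{21}}{6}\right)\left(- \frac{\sqrt{21}}{2} - \frac{1}{2}\right)^n.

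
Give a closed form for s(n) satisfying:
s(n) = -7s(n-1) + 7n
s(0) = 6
First-order linear with linear forcing.
Homogeneous solution: s_h(n) = A·(-7)^n.
Try particular s_p(n) = pn + q. Substituting:
  pn + q = -7(p(n-1) + q) + 7n.
Matching the n-coefficient: p = -7p + 7 ⇒ p = \frac{7}{8}.
Matching constants: q = 7p - 7q ⇒ q = \frac{49}{64}.
General: s(n) = A·(-7)^n + \frac{7 n}{8} + \frac{49}{64}.
Apply s(0) = 6: A + \frac{49}{64} = 6 ⇒ A = \frac{335}{64}.
So s(n) = \frac{335 \left(-7\right)^{n}}{64} + \frac{7 n}{8} + \frac{49}{64}.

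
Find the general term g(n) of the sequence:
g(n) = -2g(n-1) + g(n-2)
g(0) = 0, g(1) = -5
Characteristic equation: x² + 2x - 1 = 0.
Discriminant Δ = (-2)² + 4·(1) = 8.
Roots r₁,₂ = (-2 ± √8)/2, so r₁ = -1 + \sqrt{2}, r₂ = - \sqrt{2} - 1.
General solution: g(n) = A·r₁^n + B·r₂^n.
From the initial conditions, A + B = 0 and r₁A + r₂B = -5.
Since r₁ - r₂ = √8: A = (-5 - (0)r₂)/√8 = - \frac{5 \sqrt{2}}{4}, and B = 0 - A = \frac{5 \sqrt{2}}{4}.
So g(n) = \left(- \frac{5 \sqrt{2}}{4}\right)\left(-1 + \sqrt{2}\right)^n + \left(\frac{5 \sqrt{2}}{4}\right)\left(- \sqrt{2} - 1\right)^n.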